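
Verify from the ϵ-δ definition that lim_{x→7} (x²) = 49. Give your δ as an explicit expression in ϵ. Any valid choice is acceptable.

δ = min(1, ϵ/15)

Fix ϵ > 0. We seek δ > 0 with 0 < |x − 7| < δ ⇒ |x² − 49| < ϵ.
Factor: x² − 49 = (x − 7)(x + 7), so |x² − 49| = |x − 7|·|x + 7|.
Impose δ ≤ 1 so that |x| < 8; then |x + 7| ≤ 15.
Hence |x² − 49| ≤ 15|x − 7|, which is < ϵ once |x − 7| < ϵ/15.
Take δ = min(1, ϵ/15). If 0 < |x − 7| < δ then both bounds hold and |x² − 49| ≤ 15|x − 7| < 15·(ϵ/15) = ϵ.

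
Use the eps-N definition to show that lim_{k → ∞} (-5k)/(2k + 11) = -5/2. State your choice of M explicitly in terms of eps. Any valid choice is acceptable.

M = (55/4)/eps

Let eps > 0. For k ≥ 1, |(-5k)/(2k + 11) + 5/2| = |55|/(2(2k + 11)) = 55/(2(2k + 11)).
Since 2k + 11 ≥ 2k for k ≥ 1, this is ≤ 55/(2·2k) = (55/4)/k.
So |(-5k)/(2k + 11) + 5/2| < eps whenever k > (55/4)/eps.
Take M = (55/4)/eps. If k > M then |(-5k)/(2k + 11) + 5/2| ≤ (55/4)/k < eps.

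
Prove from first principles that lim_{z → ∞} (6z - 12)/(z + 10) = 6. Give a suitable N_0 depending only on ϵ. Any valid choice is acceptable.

N_0 = 72/ϵ

Let ϵ > 0 be given. We seek N_0 > 0 such that z > N_0 implies |(6z - 12)/(z + 10) − 6| < ϵ.
(6z - 12)/(z + 10) − 6 = ((6z - 12) − 6(z + 10)) / ((z + 10)) = -72/((z + 10)).
For z > 0 we have z + 10 > z, so |(6z - 12)/(z + 10) − 6| = 72/((z + 10)) < 72/(z) = 72/z.
Thus |(6z - 12)/(z + 10) − 6| < ϵ whenever z > 72/ϵ.
Take N_0 = 72/ϵ. If z > N_0 then |(6z - 12)/(z + 10) − 6| < 72/z < ϵ.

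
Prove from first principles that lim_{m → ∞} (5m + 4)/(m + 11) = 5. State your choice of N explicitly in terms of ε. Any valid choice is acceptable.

N = 51/ε

Suppose ε > 0. For m ≥ 1, |(5m + 4)/(m + 11) − 5| = |-51|/((m + 11)) = 51/((m + 11)).
Since m + 11 ≥ m for m ≥ 1, this is ≤ 51/(m) = 51/m.
So |(5m + 4)/(m + 11) − 5| < ε whenever m > 51/ε.
Take N = 51/ε. If m > N then |(5m + 4)/(m + 11) − 5| ≤ 51/m < ε.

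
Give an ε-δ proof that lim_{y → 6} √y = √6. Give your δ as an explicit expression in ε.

δ = min(6, √6·ε)

Let ε > 0 be given. We want δ > 0 such that 0 < |y − 6| < δ implies |√y − √6| < ε.
Multiplying by the conjugate, |√y − √6| = |y − 6|/(√y + √6).
Restrict δ ≤ 6 so that |y − 6| < 6 forces y > 0, and then √y + √6 > √6.
Hence |√y − √6| < |y − 6|/√6, which is < ε once |y − 6| < √6·ε.
Take δ = min(6, √6·ε). If 0 < |y − 6| < δ then y > 0 and |√y − √6| < |y − 6|/√6 < ε.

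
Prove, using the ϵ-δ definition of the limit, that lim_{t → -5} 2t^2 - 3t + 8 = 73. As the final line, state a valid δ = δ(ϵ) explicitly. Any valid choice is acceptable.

δ = min(1, ϵ/25)

Let ϵ > 0. We want δ > 0 such that 0 < |t + 5| < δ implies |(2t^2 - 3t + 8) − 73| < ϵ.
(2t^2 - 3t + 8) − 73 = 2t^2 - 3t - 65 = (t + 5)(2t - 13).
So |(2t^2 - 3t + 8) − 73| = |t + 5|·|2t - 13|.
Require δ ≤ 1. Then |t + 5| < 1 gives |t| < 6, and by the triangle inequality |2t - 13| ≤ 2·6 + 13 = 25.
Hence |(2t^2 - 3t + 8) − 73| ≤ 25|t + 5| < ϵ provided |t + 5| < ϵ/25.
Take δ = min(1, ϵ/25). Then 0 < |t + 5| < δ gives both |t + 5| < 1 and |t + 5| < ϵ/25, so |(2t^2 - 3t + 8) − 73| < ϵ.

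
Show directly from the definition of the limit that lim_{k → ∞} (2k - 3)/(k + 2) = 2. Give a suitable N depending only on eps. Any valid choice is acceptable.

Fix eps > 0. For k ≥ 1, |(2k - 3)/(k + 2) − 2| = |-7|/((k + 2)) = 7/((k + 2)).
Since k + 2 ≥ k for k ≥ 1, this is ≤ 7/(k) = 7/k.
So |(2k - 3)/(k + 2) − 2| < eps whenever k > 7/eps.
Take N = 7/eps. If k > N then |(2k - 3)/(k + 2) − 2| ≤ 7/k < eps.

N = 7/eps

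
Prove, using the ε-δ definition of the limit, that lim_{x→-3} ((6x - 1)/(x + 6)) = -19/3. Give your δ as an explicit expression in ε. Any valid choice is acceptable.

Let ε > 0. We want δ > 0 with 0 < |x + 3| < δ ⇒ |(6x - 1)/(x + 6) + 19/3| < ε.
Combining over a common denominator, (6x - 1)/(x + 6) + 19/3 = [(6x - 1)·3 − (-19)·(x + 6)] / [3·(x + 6)] = 37(x + 3) / (3(x + 6)).
So |(6x - 1)/(x + 6) + 19/3| = 37|x + 3| / (3·|x + 6|).
Require δ ≤ 3/2, so |x + 6| ≥ |3| − |x + 3| > 3 − 3/2 = 3/2.
Hence |(6x - 1)/(x + 6) + 19/3| < 37|x + 3|/(3·(3/2)) = (74/9)|x + 3|, which is < ε once |x + 3| < (9/74)ε.
Take δ = min(3/2, (9/74)ε). Then 0 < |x + 3| < δ forces both bounds, so |(6x - 1)/(x + 6) + 19/3| < ε.

δ = min(3/2, (9/74)ε)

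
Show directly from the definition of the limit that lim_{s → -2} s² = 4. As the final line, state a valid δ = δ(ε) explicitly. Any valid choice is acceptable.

δ = min(1, ε/5)

Let ε > 0 be given. We seek δ > 0 with 0 < |s + 2| < δ ⇒ |s² − 4| < ε.
Factor: s² − 4 = (s + 2)(s - 2), so |s² − 4| = |s + 2|·|s - 2|.
Restrict δ ≤ 1. Then |s + 2| < 1 gives |s| < 3, so by the triangle inequality |s - 2| ≤ 3 + 2 = 5.
Hence |s² − 4| ≤ 5|s + 2|, which is < ε once |s + 2| < ε/5.
Take δ = min(1, ε/5). If 0 < |s + 2| < δ then both bounds hold and |s² − 4| ≤ 5|s + 2| < 5·(ε/5) = ε.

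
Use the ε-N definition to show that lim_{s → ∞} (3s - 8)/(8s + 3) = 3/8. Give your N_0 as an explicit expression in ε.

Fix ε > 0. We seek N_0 > 0 such that s > N_0 implies |(3s - 8)/(8s + 3) − (3/8)| < ε.
(3s - 8)/(8s + 3) − (3/8) = (8(3s - 8) − 3(8s + 3)) / (8(8s + 3)) = -73/(8(8s + 3)).
For s > 0 we have 8s + 3 > 8s, so |(3s - 8)/(8s + 3) − (3/8)| = 73/(8(8s + 3)) < 73/(8·8s) = (73/64)/s.
Thus |(3s - 8)/(8s + 3) − (3/8)| < ε whenever s > (73/64)/ε.
Take N_0 = (73/64)/ε. If s > N_0 then |(3s - 8)/(8s + 3) − (3/8)| < (73/64)/s < ε.

N_0 = (73/64)/ε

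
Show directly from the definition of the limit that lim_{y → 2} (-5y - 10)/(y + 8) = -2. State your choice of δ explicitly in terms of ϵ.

Let ϵ > 0. We want δ > 0 with 0 < |y − 2| < δ ⇒ |(-5y - 10)/(y + 8) + 2| < ϵ.
Combining over a common denominator, (-5y - 10)/(y + 8) + 2 = [(-5y - 10)·10 − (-20)·(y + 8)] / [10·(y + 8)] = -30(y − 2) / (10(y + 8)).
So |(-5y - 10)/(y + 8) + 2| = 30|y − 2| / (10·|y + 8|).
Restrict δ ≤ 5. Then |y − 2| < 5 gives |y + 8| = |(y − 2) + 10| ≥ 10 − 5 = 5.
Hence |(-5y - 10)/(y + 8) + 2| < 30|y − 2|/(10·5) = (3/5)|y − 2|, which is < ϵ once |y − 2| < (5/3)ϵ.
Take δ = min(5, (5/3)ϵ). Then 0 < |y − 2| < δ forces both bounds, so |(-5y - 10)/(y + 8) + 2| < ϵ.

δ = min(5, (5/3)ϵ)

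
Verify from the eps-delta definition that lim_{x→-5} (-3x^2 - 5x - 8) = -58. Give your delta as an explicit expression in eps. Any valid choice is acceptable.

delta = min(2, eps/31)

Let eps > 0. We want delta > 0 such that 0 < |x + 5| < delta implies |(-3x^2 - 5x - 8) + 58| < eps.
(-3x^2 - 5x - 8) + 58 = -3x^2 - 5x + 50 = (x + 5)(-3x + 10).
So |(-3x^2 - 5x - 8) + 58| = |x + 5|·|-3x + 10|.
Require delta ≤ 2. Then |x + 5| < 2 gives |x| < 7, and by the triangle inequality |-3x + 10| ≤ 3·7 + 10 = 31.
Hence |(-3x^2 - 5x - 8) + 58| ≤ 31|x + 5| < eps provided |x + 5| < eps/31.
Choosing delta = min(2, eps/31) ensures both conditions, hence |(-3x^2 - 5x - 8) + 58| < eps.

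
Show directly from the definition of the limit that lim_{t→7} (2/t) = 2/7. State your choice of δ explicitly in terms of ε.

Suppose ε > 0. We seek δ > 0 such that 0 < |t − 7| < δ implies |2/t − (2/7)| < ε.
|2/t − (2/7)| = 2·|7 − t|/(7·|t|) = 2|t − 7|/(7|t|).
Restrict δ ≤ 7/2. Then |t − 7| < 7/2 gives |t| > 7/2, so 7|t| > 49/2.
Then |2/t − (2/7)| < 2|t − 7|/(49/2), which is < ε when |t − 7| < (49/4)ε.
Take δ = min(7/2, (49/4)ε). Then 0 < |t − 7| < δ gives both |t − 7| < 7/2 and |t − 7| < (49/4)ε, so |2/t − (2/7)| < ε.

δ = min(7/2, (49/4)ε)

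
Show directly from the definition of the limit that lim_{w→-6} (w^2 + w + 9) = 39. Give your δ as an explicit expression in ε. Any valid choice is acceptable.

Let ε > 0. We want δ > 0 such that 0 < |w + 6| < δ implies |(w^2 + w + 9) − 39| < ε.
(w^2 + w + 9) − 39 = w^2 + w - 30 = (w + 6)(w - 5).
So |(w^2 + w + 9) − 39| = |w + 6|·|w - 5|.
Require δ ≤ 2. Then |w + 6| < 2 gives |w| < 8, and by the triangle inequality |w - 5| ≤ 8 + 5 = 13.
Hence |(w^2 + w + 9) − 39| ≤ 13|w + 6| < ε provided |w + 6| < ε/13.
Choosing δ = min(2, ε/13) ensures both conditions, hence |(w^2 + w + 9) − 39| < ε.

δ = min(2, ε/13)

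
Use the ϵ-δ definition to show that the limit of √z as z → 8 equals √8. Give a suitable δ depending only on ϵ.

Suppose ϵ > 0. We want δ > 0 such that 0 < |z − 8| < δ implies |√z − √8| < ϵ.
Rationalise: √z − √8 = (z − 8)/(√z + √8), so |√z − √8| = |z − 8|/(√z + √8).
Restrict δ ≤ 8 so that |z − 8| < 8 forces z > 0, and then √z + √8 > √8.
Hence |√z − √8| < |z − 8|/√8, which is < ϵ once |z − 8| < √8·ϵ.
Take δ = min(8, √8·ϵ). If 0 < |z − 8| < δ then z > 0 and |√z − √8| < |z − 8|/√8 < ϵ.

δ = min(8, √8·ϵ)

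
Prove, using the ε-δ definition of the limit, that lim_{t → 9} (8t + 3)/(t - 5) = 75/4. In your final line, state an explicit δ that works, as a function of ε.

δ = min(2, (8/43)ε)

Let ε > 0. We want δ > 0 with 0 < |t − 9| < δ ⇒ |(8t + 3)/(t - 5) − (75/4)| < ε.
Combining over a common denominator, (8t + 3)/(t - 5) − (75/4) = [(8t + 3)·4 − 75·(t - 5)] / [4·(t - 5)] = -43(t − 9) / (4(t - 5)).
So |(8t + 3)/(t - 5) − (75/4)| = 43|t − 9| / (4·|t − 5|).
Require δ ≤ 2, so |t − 5| ≥ |4| − |t − 9| > 4 − 2 = 2.
Hence |(8t + 3)/(t - 5) − (75/4)| < 43|t − 9|/(4·2) = (43/8)|t − 9|, which is < ε once |t − 9| < (8/43)ε.
Take δ = min(2, (8/43)ε). Then 0 < |t − 9| < δ forces both bounds, so |(8t + 3)/(t - 5) − (75/4)| < ε.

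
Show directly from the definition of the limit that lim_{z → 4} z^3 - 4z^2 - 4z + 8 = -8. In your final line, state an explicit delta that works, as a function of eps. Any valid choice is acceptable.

Let eps > 0 be given. We want delta > 0 such that 0 < |z − 4| < delta implies |(z^3 - 4z^2 - 4z + 8) + 8| < eps.
(z^3 - 4z^2 - 4z + 8) + 8 = z^3 - 4z^2 - 4z + 16 = (z − 4)(z^2 - 4).
So |(z^3 - 4z^2 - 4z + 8) + 8| = |z − 4|·|z^2 - 4|.
Assume first that |z − 4| < 1, so |z| < 5. Then |z^2 - 4| ≤ 5^2 + 4 = 29.
Hence |(z^3 - 4z^2 - 4z + 8) + 8| ≤ 29|z − 4| < eps provided |z − 4| < eps/29.
Take delta = min(1, eps/29). Then 0 < |z − 4| < delta gives both |z − 4| < 1 and |z − 4| < eps/29, so |(z^3 - 4z^2 - 4z + 8) + 8| < eps.

delta = min(1, eps/29)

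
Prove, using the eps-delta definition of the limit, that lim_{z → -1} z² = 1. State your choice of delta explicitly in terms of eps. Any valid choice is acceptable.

Let eps > 0. We seek delta > 0 with 0 < |z + 1| < delta ⇒ |z² − 1| < eps.
Factor: z² − 1 = (z + 1)(z - 1), so |z² − 1| = |z + 1|·|z - 1|.
Restrict delta ≤ 2. Then |z + 1| < 2 gives |z| < 3, so by the triangle inequality |z - 1| ≤ 3 + 1 = 4.
Hence |z² − 1| ≤ 4|z + 1|, which is < eps once |z + 1| < eps/4.
Take delta = min(2, eps/4). If 0 < |z + 1| < delta then both bounds hold and |z² − 1| ≤ 4|z + 1| < 4·(eps/4) = eps.

delta = min(2, eps/4)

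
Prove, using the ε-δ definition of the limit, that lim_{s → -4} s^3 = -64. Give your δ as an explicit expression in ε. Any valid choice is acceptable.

Fix ε > 0. We seek δ > 0 with 0 < |s + 4| < δ ⇒ |s^3 + 64| < ε.
Factor: s^3 + 64 = (s + 4)(s^2 - 4s + 16), so |s^3 + 64| = |s + 4|·|s^2 - 4s + 16|.
Impose δ ≤ 1 so that |s| < 5; then |s^2 - 4s + 16| ≤ 61.
Hence |s^3 + 64| ≤ 61|s + 4|, which is < ε once |s + 4| < ε/61.
Take δ = min(1, ε/61). If 0 < |s + 4| < δ then both bounds hold and |s^3 + 64| ≤ 61|s + 4| < 61·(ε/61) = ε.

δ = min(1, ε/61)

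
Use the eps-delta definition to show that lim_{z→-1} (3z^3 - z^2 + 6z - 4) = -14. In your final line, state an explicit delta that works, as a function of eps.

Let eps > 0. We want delta > 0 such that 0 < |z + 1| < delta implies |(3z^3 - z^2 + 6z - 4) + 14| < eps.
(3z^3 - z^2 + 6z - 4) + 14 = 3z^3 - z^2 + 6z + 10 = (z + 1)(3z^2 - 4z + 10).
So |(3z^3 - z^2 + 6z - 4) + 14| = |z + 1|·|3z^2 - 4z + 10|.
Require delta ≤ 1. Then |z + 1| < 1 gives |z| < 2, and by the triangle inequality |3z^2 - 4z + 10| ≤ 3·2^2 + 4·2 + 10 = 30.
Hence |(3z^3 - z^2 + 6z - 4) + 14| ≤ 30|z + 1| < eps provided |z + 1| < eps/30.
Choosing delta = min(1, eps/30) ensures both conditions, hence |(3z^3 - z^2 + 6z - 4) + 14| < eps.

delta = min(1, eps/30)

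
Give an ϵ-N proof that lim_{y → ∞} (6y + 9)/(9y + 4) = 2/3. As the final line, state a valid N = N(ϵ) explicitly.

Fix ϵ > 0. We seek N > 0 such that y > N implies |(6y + 9)/(9y + 4) − (2/3)| < ϵ.
(6y + 9)/(9y + 4) − (2/3) = (9(6y + 9) − 6(9y + 4)) / (9(9y + 4)) = 57/(9(9y + 4)).
For y > 0 we have 9y + 4 > 9y, so |(6y + 9)/(9y + 4) − (2/3)| = 57/(9(9y + 4)) < 57/(9·9y) = (19/27)/y.
Thus |(6y + 9)/(9y + 4) − (2/3)| < ϵ whenever y > (19/27)/ϵ.
Take N = (19/27)/ϵ. If y > N then |(6y + 9)/(9y + 4) − (2/3)| < (19/27)/y < ϵ.

N = (19/27)/ϵ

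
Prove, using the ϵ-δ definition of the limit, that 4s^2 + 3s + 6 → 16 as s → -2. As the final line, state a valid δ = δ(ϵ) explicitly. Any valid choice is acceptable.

Suppose ϵ > 0. We want δ > 0 such that 0 < |s + 2| < δ implies |(4s^2 + 3s + 6) − 16| < ϵ.
(4s^2 + 3s + 6) − 16 = 4s^2 + 3s - 10 = (s + 2)(4s - 5).
So |(4s^2 + 3s + 6) − 16| = |s + 2|·|4s - 5|.
Require δ ≤ 1. Then |s + 2| < 1 gives |s| < 3, and by the triangle inequality |4s - 5| ≤ 4·3 + 5 = 17.
Hence |(4s^2 + 3s + 6) − 16| ≤ 17|s + 2| < ϵ provided |s + 2| < ϵ/17.
Choosing δ = min(1, ϵ/17) ensures both conditions, hence |(4s^2 + 3s + 6) − 16| < ϵ.

δ = min(1, ϵ/17)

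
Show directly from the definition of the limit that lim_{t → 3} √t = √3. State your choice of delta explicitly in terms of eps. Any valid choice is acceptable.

Suppose eps > 0. We want delta > 0 such that 0 < |t − 3| < delta implies |√t − √3| < eps.
Multiplying by the conjugate, |√t − √3| = |t − 3|/(√t + √3).
Restrict delta ≤ 3 so that |t − 3| < 3 forces t > 0, and then √t + √3 > √3.
Hence |√t − √3| < |t − 3|/√3, which is < eps once |t − 3| < √3·eps.
Take delta = min(3, √3·eps). If 0 < |t − 3| < delta then t > 0 and |√t − √3| < |t − 3|/√3 < eps.

delta = min(3, √3·eps)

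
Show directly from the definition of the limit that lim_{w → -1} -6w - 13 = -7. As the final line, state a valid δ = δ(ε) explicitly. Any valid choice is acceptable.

Suppose ε > 0. We need δ > 0 so that 0 < |w + 1| < δ implies |(-6w - 13) + 7| < ε.
Since (-6w - 13) + 7 = -6(w + 1), we have |(-6w - 13) + 7| = 6|w + 1|.
Thus it suffices that |w + 1| < ε/6.
Take δ = ε/6. If 0 < |w + 1| < δ then |(-6w - 13) + 7| = 6|w + 1| < 6·(ε/6) = ε.

δ = ε/6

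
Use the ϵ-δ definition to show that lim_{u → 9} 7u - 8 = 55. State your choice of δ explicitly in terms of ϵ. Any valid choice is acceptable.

Let ϵ > 0. We need δ > 0 so that 0 < |u − 9| < δ implies |(7u - 8) − 55| < ϵ.
|(7u - 8) − 55| = |7u - 63| = 7|u − 9|.
Thus it suffices that |u − 9| < ϵ/7.
Take δ = ϵ/7. If 0 < |u − 9| < δ then |(7u - 8) − 55| = 7|u − 9| < 7·(ϵ/7) = ϵ.

δ = ϵ/7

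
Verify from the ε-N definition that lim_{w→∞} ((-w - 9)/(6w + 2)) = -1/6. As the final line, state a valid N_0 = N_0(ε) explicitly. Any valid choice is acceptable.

N_0 = (13/9)/ε

Fix ε > 0. We seek N_0 > 0 such that w > N_0 implies |(-w - 9)/(6w + 2) + 1/6| < ε.
(-w - 9)/(6w + 2) + 1/6 = (6(-w - 9) − (-1)(6w + 2)) / (6(6w + 2)) = -52/(6(6w + 2)).
For w > 0 we have 6w + 2 > 6w, so |(-w - 9)/(6w + 2) + 1/6| = 52/(6(6w + 2)) < 52/(6·6w) = (13/9)/w.
Thus |(-w - 9)/(6w + 2) + 1/6| < ε whenever w > (13/9)/ε.
Take N_0 = (13/9)/ε. If w > N_0 then |(-w - 9)/(6w + 2) + 1/6| < (13/9)/w < ε.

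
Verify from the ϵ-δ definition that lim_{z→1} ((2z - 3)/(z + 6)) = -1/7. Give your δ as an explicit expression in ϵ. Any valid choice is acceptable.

Let ϵ > 0 be given. We want δ > 0 with 0 < |z − 1| < δ ⇒ |(2z - 3)/(z + 6) + 1/7| < ϵ.
Combining over a common denominator, (2z - 3)/(z + 6) + 1/7 = [(2z - 3)·7 − (-1)·(z + 6)] / [7·(z + 6)] = 15(z − 1) / (7(z + 6)).
So |(2z - 3)/(z + 6) + 1/7| = 15|z − 1| / (7·|z + 6|).
Require δ ≤ 7/2, so |z + 6| ≥ |7| − |z − 1| > 7 − 7/2 = 7/2.
Hence |(2z - 3)/(z + 6) + 1/7| < 15|z − 1|/(7·(7/2)) = (30/49)|z − 1|, which is < ϵ once |z − 1| < (49/30)ϵ.
Take δ = min(7/2, (49/30)ϵ). Then 0 < |z − 1| < δ forces both bounds, so |(2z - 3)/(z + 6) + 1/7| < ϵ.

δ = min(7/2, (49/30)ϵ)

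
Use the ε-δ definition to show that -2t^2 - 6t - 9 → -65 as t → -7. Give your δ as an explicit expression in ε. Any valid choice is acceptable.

δ = min(2, ε/26)

Fix ε > 0. We want δ > 0 such that 0 < |t + 7| < δ implies |(-2t^2 - 6t - 9) + 65| < ε.
(-2t^2 - 6t - 9) + 65 = -2t^2 - 6t + 56 = (t + 7)(-2t + 8).
So |(-2t^2 - 6t - 9) + 65| = |t + 7|·|-2t + 8|.
Require δ ≤ 2. Then |t + 7| < 2 gives |t| < 9, and by the triangle inequality |-2t + 8| ≤ 2·9 + 8 = 26.
Hence |(-2t^2 - 6t - 9) + 65| ≤ 26|t + 7| < ε provided |t + 7| < ε/26.
Take δ = min(2, ε/26). Then 0 < |t + 7| < δ gives both |t + 7| < 2 and |t + 7| < ε/26, so |(-2t^2 - 6t - 9) + 65| < ε.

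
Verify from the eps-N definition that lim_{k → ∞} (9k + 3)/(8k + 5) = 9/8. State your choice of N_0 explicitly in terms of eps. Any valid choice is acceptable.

Let eps > 0 be given. For k ≥ 1, |(9k + 3)/(8k + 5) − (9/8)| = |-21|/(8(8k + 5)) = 21/(8(8k + 5)).
Since 8k + 5 ≥ 8k for k ≥ 1, this is ≤ 21/(8·8k) = (21/64)/k.
So |(9k + 3)/(8k + 5) − (9/8)| < eps whenever k > (21/64)/eps.
Take N_0 = (21/64)/eps. If k > N_0 then |(9k + 3)/(8k + 5) − (9/8)| ≤ (21/64)/k < eps.

N_0 = (21/64)/eps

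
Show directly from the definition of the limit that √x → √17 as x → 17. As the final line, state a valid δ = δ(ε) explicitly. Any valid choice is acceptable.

δ = min(17, √17·ε)

Fix ε > 0. We want δ > 0 such that 0 < |x − 17| < δ implies |√x − √17| < ε.
Rationalise: √x − √17 = (x − 17)/(√x + √17), so |√x − √17| = |x − 17|/(√x + √17).
Restrict δ ≤ 17 so that |x − 17| < 17 forces x > 0, and then √x + √17 > √17.
Hence |√x − √17| < |x − 17|/√17, which is < ε once |x − 17| < √17·ε.
Take δ = min(17, √17·ε). If 0 < |x − 17| < δ then x > 0 and |√x − √17| < |x − 17|/√17 < ε.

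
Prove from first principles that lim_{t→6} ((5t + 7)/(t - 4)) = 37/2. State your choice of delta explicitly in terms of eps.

delta = min(1, (2/27)eps)

Let eps > 0. We want delta > 0 with 0 < |t − 6| < delta ⇒ |(5t + 7)/(t - 4) − (37/2)| < eps.
Combining over a common denominator, (5t + 7)/(t - 4) − (37/2) = [(5t + 7)·2 − 37·(t - 4)] / [2·(t - 4)] = -27(t − 6) / (2(t - 4)).
So |(5t + 7)/(t - 4) − (37/2)| = 27|t − 6| / (2·|t − 4|).
Require delta ≤ 1, so |t − 4| ≥ |2| − |t − 6| > 2 − 1 = 1.
Hence |(5t + 7)/(t - 4) − (37/2)| < 27|t − 6|/(2·1) = (27/2)|t − 6|, which is < eps once |t − 6| < (2/27)eps.
Take delta = min(1, (2/27)eps). Then 0 < |t − 6| < delta forces both bounds, so |(5t + 7)/(t - 4) − (37/2)| < eps.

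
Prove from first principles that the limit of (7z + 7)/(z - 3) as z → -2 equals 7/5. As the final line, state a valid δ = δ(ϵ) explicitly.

δ = min(5/2, (25/56)ϵ)

Let ϵ > 0. We want δ > 0 with 0 < |z + 2| < δ ⇒ |(7z + 7)/(z - 3) − (7/5)| < ϵ.
Combining over a common denominator, (7z + 7)/(z - 3) − (7/5) = [(7z + 7)·(-5) − (-7)·(z - 3)] / [(-5)·(z - 3)] = -28(z + 2) / ((-5)(z - 3)).
So |(7z + 7)/(z - 3) − (7/5)| = 28|z + 2| / (5·|z − 3|).
Restrict δ ≤ 5/2. Then |z + 2| < 5/2 gives |z − 3| = |(z + 2) + (-5)| ≥ 5 − 5/2 = 5/2.
Hence |(7z + 7)/(z - 3) − (7/5)| < 28|z + 2|/(5·(5/2)) = (56/25)|z + 2|, which is < ϵ once |z + 2| < (25/56)ϵ.
Take δ = min(5/2, (25/56)ϵ). Then 0 < |z + 2| < δ forces both bounds, so |(7z + 7)/(z - 3) − (7/5)| < ϵ.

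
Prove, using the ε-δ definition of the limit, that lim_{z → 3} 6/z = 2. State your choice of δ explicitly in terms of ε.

δ = min(3/2, (3/4)ε)

Fix ε > 0. We seek δ > 0 such that 0 < |z − 3| < δ implies |6/z − 2| < ε.
|6/z − 2| = 6·|3 − z|/(3·|z|) = 6|z − 3|/(3|z|).
Restrict δ ≤ 3/2. Then |z − 3| < 3/2 gives |z| > 3/2, so 3|z| > 9/2.
Then |6/z − 2| < 6|z − 3|/(9/2), which is < ε when |z − 3| < (3/4)ε.
Take δ = min(3/2, (3/4)ε). Then 0 < |z − 3| < δ gives both |z − 3| < 3/2 and |z − 3| < (3/4)ε, so |6/z − 2| < ε.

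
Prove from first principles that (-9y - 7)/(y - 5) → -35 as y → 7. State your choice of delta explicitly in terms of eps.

Let eps > 0. We want delta > 0 with 0 < |y − 7| < delta ⇒ |(-9y - 7)/(y - 5) + 35| < eps.
Combining over a common denominator, (-9y - 7)/(y - 5) + 35 = [(-9y - 7)·2 − (-70)·(y - 5)] / [2·(y - 5)] = 52(y − 7) / (2(y - 5)).
So |(-9y - 7)/(y - 5) + 35| = 52|y − 7| / (2·|y − 5|).
Require delta ≤ 1, so |y − 5| ≥ |2| − |y − 7| > 2 − 1 = 1.
Hence |(-9y - 7)/(y - 5) + 35| < 52|y − 7|/(2·1) = 26|y − 7|, which is < eps once |y − 7| < (1/26)eps.
Take delta = min(1, (1/26)eps). Then 0 < |y − 7| < delta forces both bounds, so |(-9y - 7)/(y - 5) + 35| < eps.

delta = min(1, (1/26)eps)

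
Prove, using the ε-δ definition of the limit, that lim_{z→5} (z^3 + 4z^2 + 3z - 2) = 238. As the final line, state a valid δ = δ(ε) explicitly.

Suppose ε > 0. We want δ > 0 such that 0 < |z − 5| < δ implies |(z^3 + 4z^2 + 3z - 2) − 238| < ε.
(z^3 + 4z^2 + 3z - 2) − 238 = z^3 + 4z^2 + 3z - 240 = (z − 5)(z^2 + 9z + 48).
So |(z^3 + 4z^2 + 3z - 2) − 238| = |z − 5|·|z^2 + 9z + 48|.
Require δ ≤ 2. Then |z − 5| < 2 gives |z| < 7, and by the triangle inequality |z^2 + 9z + 48| ≤ 7^2 + 9·7 + 48 = 160.
Hence |(z^3 + 4z^2 + 3z - 2) − 238| ≤ 160|z − 5| < ε provided |z − 5| < ε/160.
Take δ = min(2, ε/160). Then 0 < |z − 5| < δ gives both |z − 5| < 2 and |z − 5| < ε/160, so |(z^3 + 4z^2 + 3z - 2) − 238| < ε.

δ = min(2, ε/160)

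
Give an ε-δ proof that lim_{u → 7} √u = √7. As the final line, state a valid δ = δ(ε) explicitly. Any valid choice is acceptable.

Suppose ε > 0. We want δ > 0 such that 0 < |u − 7| < δ implies |√u − √7| < ε.
Multiplying by the conjugate, |√u − √7| = |u − 7|/(√u + √7).
Restrict δ ≤ 7 so that |u − 7| < 7 forces u > 0, and then √u + √7 > √7.
Hence |√u − √7| < |u − 7|/√7, which is < ε once |u − 7| < √7·ε.
Take δ = min(7, √7·ε). If 0 < |u − 7| < δ then u > 0 and |√u − √7| < |u − 7|/√7 < ε.

δ = min(7, √7·ε)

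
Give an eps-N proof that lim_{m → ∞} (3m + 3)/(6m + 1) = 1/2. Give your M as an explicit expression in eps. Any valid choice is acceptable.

M = (5/12)/eps

Let eps > 0 be given. For m ≥ 1, |(3m + 3)/(6m + 1) − (1/2)| = |15|/(6(6m + 1)) = 15/(6(6m + 1)).
Since 6m + 1 ≥ 6m for m ≥ 1, this is ≤ 15/(6·6m) = (5/12)/m.
So |(3m + 3)/(6m + 1) − (1/2)| < eps whenever m > (5/12)/eps.
Take M = (5/12)/eps. If m > M then |(3m + 3)/(6m + 1) − (1/2)| ≤ (5/12)/m < eps.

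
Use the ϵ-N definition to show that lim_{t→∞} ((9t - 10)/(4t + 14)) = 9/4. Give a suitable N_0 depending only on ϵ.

Suppose ϵ > 0. We seek N_0 > 0 such that t > N_0 implies |(9t - 10)/(4t + 14) − (9/4)| < ϵ.
(9t - 10)/(4t + 14) − (9/4) = (4(9t - 10) − 9(4t + 14)) / (4(4t + 14)) = -166/(4(4t + 14)).
For t > 0 we have 4t + 14 > 4t, so |(9t - 10)/(4t + 14) − (9/4)| = 166/(4(4t + 14)) < 166/(4·4t) = (83/8)/t.
Thus |(9t - 10)/(4t + 14) − (9/4)| < ϵ whenever t > (83/8)/ϵ.
Take N_0 = (83/8)/ϵ. If t > N_0 then |(9t - 10)/(4t + 14) − (9/4)| < (83/8)/t < ϵ.

N_0 = (83/8)/ϵ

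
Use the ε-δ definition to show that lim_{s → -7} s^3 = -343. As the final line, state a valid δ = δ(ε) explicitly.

δ = min(2, ε/193)

Let ε > 0 be given. We seek δ > 0 with 0 < |s + 7| < δ ⇒ |s^3 + 343| < ε.
Factor: s^3 + 343 = (s + 7)(s^2 - 7s + 49), so |s^3 + 343| = |s + 7|·|s^2 - 7s + 49|.
Restrict δ ≤ 2. Then |s + 7| < 2 gives |s| < 9, so by the triangle inequality |s^2 - 7s + 49| ≤ 9^2 + 7·9 + 49 = 193.
Hence |s^3 + 343| ≤ 193|s + 7|, which is < ε once |s + 7| < ε/193.
Take δ = min(2, ε/193). If 0 < |s + 7| < δ then both bounds hold and |s^3 + 343| ≤ 193|s + 7| < 193·(ε/193) = ε.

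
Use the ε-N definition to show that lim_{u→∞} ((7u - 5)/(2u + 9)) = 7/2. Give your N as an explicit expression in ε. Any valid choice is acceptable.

Let ε > 0. We seek N > 0 such that u > N implies |(7u - 5)/(2u + 9) − (7/2)| < ε.
(7u - 5)/(2u + 9) − (7/2) = (2(7u - 5) − 7(2u + 9)) / (2(2u + 9)) = -73/(2(2u + 9)).
For u > 0 we have 2u + 9 > 2u, so |(7u - 5)/(2u + 9) − (7/2)| = 73/(2(2u + 9)) < 73/(2·2u) = (73/4)/u.
Thus |(7u - 5)/(2u + 9) − (7/2)| < ε whenever u > (73/4)/ε.
Take N = (73/4)/ε. If u > N then |(7u - 5)/(2u + 9) − (7/2)| < (73/4)/u < ε.

N = (73/4)/ε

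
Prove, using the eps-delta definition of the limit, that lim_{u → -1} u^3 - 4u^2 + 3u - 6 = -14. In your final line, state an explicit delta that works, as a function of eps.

Let eps > 0. We want delta > 0 such that 0 < |u + 1| < delta implies |(u^3 - 4u^2 + 3u - 6) + 14| < eps.
(u^3 - 4u^2 + 3u - 6) + 14 = u^3 - 4u^2 + 3u + 8 = (u + 1)(u^2 - 5u + 8).
So |(u^3 - 4u^2 + 3u - 6) + 14| = |u + 1|·|u^2 - 5u + 8|.
Require delta ≤ 1. Then |u + 1| < 1 gives |u| < 2, and by the triangle inequality |u^2 - 5u + 8| ≤ 2^2 + 5·2 + 8 = 22.
Hence |(u^3 - 4u^2 + 3u - 6) + 14| ≤ 22|u + 1| < eps provided |u + 1| < eps/22.
Choosing delta = min(1, eps/22) ensures both conditions, hence |(u^3 - 4u^2 + 3u - 6) + 14| < eps.

delta = min(1, eps/22)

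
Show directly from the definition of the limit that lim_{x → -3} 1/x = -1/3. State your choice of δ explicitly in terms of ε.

Let ε > 0. We seek δ > 0 such that 0 < |x + 3| < δ implies |1/x + 1/3| < ε.
|1/x + 1/3| = |-3 − x|/(3·|x|) = |x + 3|/(3|x|).
Restrict δ ≤ 3/2. Then |x + 3| < 3/2 gives |x| > 3/2, so 3|x| > 9/2.
Then |1/x + 1/3| < |x + 3|/(9/2), which is < ε when |x + 3| < (9/2)ε.
Take δ = min(3/2, (9/2)ε). Then 0 < |x + 3| < δ gives both |x + 3| < 3/2 and |x + 3| < (9/2)ε, so |1/x + 1/3| < ε.

δ = min(3/2, (9/2)ε)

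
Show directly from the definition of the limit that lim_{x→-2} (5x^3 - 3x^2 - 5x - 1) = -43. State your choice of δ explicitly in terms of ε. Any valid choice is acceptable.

Fix ε > 0. We want δ > 0 such that 0 < |x + 2| < δ implies |(5x^3 - 3x^2 - 5x - 1) + 43| < ε.
(5x^3 - 3x^2 - 5x - 1) + 43 = 5x^3 - 3x^2 - 5x + 42 = (x + 2)(5x^2 - 13x + 21).
So |(5x^3 - 3x^2 - 5x - 1) + 43| = |x + 2|·|5x^2 - 13x + 21|.
Assume first that |x + 2| < 1, so |x| < 3. Then |5x^2 - 13x + 21| ≤ 5·3^2 + 13·3 + 21 = 105.
Hence |(5x^3 - 3x^2 - 5x - 1) + 43| ≤ 105|x + 2| < ε provided |x + 2| < ε/105.
Take δ = min(1, ε/105). Then 0 < |x + 2| < δ gives both |x + 2| < 1 and |x + 2| < ε/105, so |(5x^3 - 3x^2 - 5x - 1) + 43| < ε.

δ = min(1, ε/105)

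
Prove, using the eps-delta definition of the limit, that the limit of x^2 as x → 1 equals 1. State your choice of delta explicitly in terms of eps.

Let eps > 0 be given. We seek delta > 0 with 0 < |x − 1| < delta ⇒ |x^2 − 1| < eps.
Factor: x^2 − 1 = (x − 1)(x + 1), so |x^2 − 1| = |x − 1|·|x + 1|.
Restrict delta ≤ 1. Then |x − 1| < 1 gives |x| < 2, so by the triangle inequality |x + 1| ≤ 2 + 1 = 3.
Hence |x^2 − 1| ≤ 3|x − 1|, which is < eps once |x − 1| < eps/3.
Take delta = min(1, eps/3). If 0 < |x − 1| < delta then both bounds hold and |x^2 − 1| ≤ 3|x − 1| < 3·(eps/3) = eps.

delta = min(1, eps/3)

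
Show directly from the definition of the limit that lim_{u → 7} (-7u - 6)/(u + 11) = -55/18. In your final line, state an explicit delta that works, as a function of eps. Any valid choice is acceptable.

Fix eps > 0. We want delta > 0 with 0 < |u − 7| < delta ⇒ |(-7u - 6)/(u + 11) + 55/18| < eps.
Combining over a common denominator, (-7u - 6)/(u + 11) + 55/18 = [(-7u - 6)·18 − (-55)·(u + 11)] / [18·(u + 11)] = -71(u − 7) / (18(u + 11)).
So |(-7u - 6)/(u + 11) + 55/18| = 71|u − 7| / (18·|u + 11|).
Restrict delta ≤ 9. Then |u − 7| < 9 gives |u + 11| = |(u − 7) + 18| ≥ 18 − 9 = 9.
Hence |(-7u - 6)/(u + 11) + 55/18| < 71|u − 7|/(18·9) = (71/162)|u − 7|, which is < eps once |u − 7| < (162/71)eps.
Take delta = min(9, (162/71)eps). Then 0 < |u − 7| < delta forces both bounds, so |(-7u - 6)/(u + 11) + 55/18| < eps.

delta = min(9, (162/71)eps)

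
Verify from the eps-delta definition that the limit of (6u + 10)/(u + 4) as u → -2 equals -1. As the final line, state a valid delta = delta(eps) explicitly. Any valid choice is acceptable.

Suppose eps > 0. We want delta > 0 with 0 < |u + 2| < delta ⇒ |(6u + 10)/(u + 4) + 1| < eps.
Combining over a common denominator, (6u + 10)/(u + 4) + 1 = [(6u + 10)·2 − (-2)·(u + 4)] / [2·(u + 4)] = 14(u + 2) / (2(u + 4)).
So |(6u + 10)/(u + 4) + 1| = 14|u + 2| / (2·|u + 4|).
Require delta ≤ 1, so |u + 4| ≥ |2| − |u + 2| > 2 − 1 = 1.
Hence |(6u + 10)/(u + 4) + 1| < 14|u + 2|/(2·1) = 7|u + 2|, which is < eps once |u + 2| < (1/7)eps.
Take delta = min(1, (1/7)eps). Then 0 < |u + 2| < delta forces both bounds, so |(6u + 10)/(u + 4) + 1| < eps.

delta = min(1, (1/7)eps)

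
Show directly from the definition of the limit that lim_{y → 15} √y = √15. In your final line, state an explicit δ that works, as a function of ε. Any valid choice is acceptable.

Let ε > 0. We want δ > 0 such that 0 < |y − 15| < δ implies |√y − √15| < ε.
Multiplying by the conjugate, |√y − √15| = |y − 15|/(√y + √15).
Restrict δ ≤ 15 so that |y − 15| < 15 forces y > 0, and then √y + √15 > √15.
Hence |√y − √15| < |y − 15|/√15, which is < ε once |y − 15| < √15·ε.
Take δ = min(15, √15·ε). If 0 < |y − 15| < δ then y > 0 and |√y − √15| < |y − 15|/√15 < ε.

δ = min(15, √15·ε)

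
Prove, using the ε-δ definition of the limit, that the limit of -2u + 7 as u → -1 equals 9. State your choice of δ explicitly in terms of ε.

δ = ε/2

Suppose ε > 0. We need δ > 0 so that 0 < |u + 1| < δ implies |(-2u + 7) − 9| < ε.
Since (-2u + 7) − 9 = -2(u + 1), we have |(-2u + 7) − 9| = 2|u + 1|.
Thus it suffices that |u + 1| < ε/2.
Take δ = ε/2. If 0 < |u + 1| < δ then |(-2u + 7) − 9| = 2|u + 1| < 2·(ε/2) = ε.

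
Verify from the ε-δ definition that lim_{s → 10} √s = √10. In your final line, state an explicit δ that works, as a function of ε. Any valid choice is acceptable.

δ = min(10, √10·ε)

Let ε > 0. We want δ > 0 such that 0 < |s − 10| < δ implies |√s − √10| < ε.
Rationalise: √s − √10 = (s − 10)/(√s + √10), so |√s − √10| = |s − 10|/(√s + √10).
Restrict δ ≤ 10 so that |s − 10| < 10 forces s > 0, and then √s + √10 > √10.
Hence |√s − √10| < |s − 10|/√10, which is < ε once |s − 10| < √10·ε.
Take δ = min(10, √10·ε). If 0 < |s − 10| < δ then s > 0 and |√s − √10| < |s − 10|/√10 < ε.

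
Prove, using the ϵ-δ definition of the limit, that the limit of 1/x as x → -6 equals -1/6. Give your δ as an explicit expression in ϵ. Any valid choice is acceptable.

δ = min(3, 18ϵ)

Suppose ϵ > 0. We seek δ > 0 such that 0 < |x + 6| < δ implies |1/x + 1/6| < ϵ.
|1/x + 1/6| = |-6 − x|/(6·|x|) = |x + 6|/(6|x|).
Restrict δ ≤ 3. Then |x + 6| < 3 gives |x| > 3, so 6|x| > 18.
Then |1/x + 1/6| < |x + 6|/18, which is < ϵ when |x + 6| < 18ϵ.
Take δ = min(3, 18ϵ). Then 0 < |x + 6| < δ gives both |x + 6| < 3 and |x + 6| < 18ϵ, so |1/x + 1/6| < ϵ.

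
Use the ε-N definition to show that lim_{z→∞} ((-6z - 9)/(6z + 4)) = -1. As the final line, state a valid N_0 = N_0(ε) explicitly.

N_0 = (5/6)/ε

Fix ε > 0. We seek N_0 > 0 such that z > N_0 implies |(-6z - 9)/(6z + 4) + 1| < ε.
(-6z - 9)/(6z + 4) + 1 = (6(-6z - 9) − (-6)(6z + 4)) / (6(6z + 4)) = -30/(6(6z + 4)).
For z > 0 we have 6z + 4 > 6z, so |(-6z - 9)/(6z + 4) + 1| = 30/(6(6z + 4)) < 30/(6·6z) = (5/6)/z.
Thus |(-6z - 9)/(6z + 4) + 1| < ε whenever z > (5/6)/ε.
Take N_0 = (5/6)/ε. If z > N_0 then |(-6z - 9)/(6z + 4) + 1| < (5/6)/z < ε.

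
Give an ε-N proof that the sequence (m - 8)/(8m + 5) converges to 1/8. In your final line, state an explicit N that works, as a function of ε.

Fix ε > 0. For m ≥ 1, |(m - 8)/(8m + 5) − (1/8)| = |-69|/(8(8m + 5)) = 69/(8(8m + 5)).
Since 8m + 5 ≥ 8m for m ≥ 1, this is ≤ 69/(8·8m) = (69/64)/m.
So |(m - 8)/(8m + 5) − (1/8)| < ε whenever m > (69/64)/ε.
Take N = (69/64)/ε. If m > N then |(m - 8)/(8m + 5) − (1/8)| ≤ (69/64)/m < ε.

N = (69/64)/ε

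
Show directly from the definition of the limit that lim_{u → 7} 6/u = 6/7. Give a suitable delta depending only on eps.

delta = min(7/2, (49/12)eps)

Let eps > 0 be given. We seek delta > 0 such that 0 < |u − 7| < delta implies |6/u − (6/7)| < eps.
|6/u − (6/7)| = 6·|7 − u|/(7·|u|) = 6|u − 7|/(7|u|).
Require delta ≤ 7/2 so that |u| > 7 − 7/2 = 7/2, hence 7|u| > 49/2.
Then |6/u − (6/7)| < 6|u − 7|/(49/2), which is < eps when |u − 7| < (49/12)eps.
Take delta = min(7/2, (49/12)eps). Then 0 < |u − 7| < delta gives both |u − 7| < 7/2 and |u − 7| < (49/12)eps, so |6/u − (6/7)| < eps.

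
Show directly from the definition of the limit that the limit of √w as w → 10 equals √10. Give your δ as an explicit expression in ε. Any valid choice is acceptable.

Let ε > 0. We want δ > 0 such that 0 < |w − 10| < δ implies |√w − √10| < ε.
Multiplying by the conjugate, |√w − √10| = |w − 10|/(√w + √10).
Restrict δ ≤ 10 so that |w − 10| < 10 forces w > 0, and then √w + √10 > √10.
Hence |√w − √10| < |w − 10|/√10, which is < ε once |w − 10| < √10·ε.
Take δ = min(10, √10·ε). If 0 < |w − 10| < δ then w > 0 and |√w − √10| < |w − 10|/√10 < ε.

δ = min(10, √10·ε)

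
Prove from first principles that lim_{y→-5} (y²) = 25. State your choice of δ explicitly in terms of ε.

δ = min(1, ε/11)

Suppose ε > 0. We seek δ > 0 with 0 < |y + 5| < δ ⇒ |y² − 25| < ε.
Factor: y² − 25 = (y + 5)(y - 5), so |y² − 25| = |y + 5|·|y - 5|.
Restrict δ ≤ 1. Then |y + 5| < 1 gives |y| < 6, so by the triangle inequality |y - 5| ≤ 6 + 5 = 11.
Hence |y² − 25| ≤ 11|y + 5|, which is < ε once |y + 5| < ε/11.
Take δ = min(1, ε/11). If 0 < |y + 5| < δ then both bounds hold and |y² − 25| ≤ 11|y + 5| < 11·(ε/11) = ε.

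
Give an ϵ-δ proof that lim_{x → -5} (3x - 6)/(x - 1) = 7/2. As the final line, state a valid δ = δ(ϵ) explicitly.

Let ϵ > 0 be given. We want δ > 0 with 0 < |x + 5| < δ ⇒ |(3x - 6)/(x - 1) − (7/2)| < ϵ.
Combining over a common denominator, (3x - 6)/(x - 1) − (7/2) = [(3x - 6)·(-6) − (-21)·(x - 1)] / [(-6)·(x - 1)] = 3(x + 5) / ((-6)(x - 1)).
So |(3x - 6)/(x - 1) − (7/2)| = 3|x + 5| / (6·|x − 1|).
Restrict δ ≤ 3. Then |x + 5| < 3 gives |x − 1| = |(x + 5) + (-6)| ≥ 6 − 3 = 3.
Hence |(3x - 6)/(x - 1) − (7/2)| < 3|x + 5|/(6·3) = (1/6)|x + 5|, which is < ϵ once |x + 5| < 6ϵ.
Take δ = min(3, 6ϵ). Then 0 < |x + 5| < δ forces both bounds, so |(3x - 6)/(x - 1) − (7/2)| < ϵ.

δ = min(3, 6ϵ)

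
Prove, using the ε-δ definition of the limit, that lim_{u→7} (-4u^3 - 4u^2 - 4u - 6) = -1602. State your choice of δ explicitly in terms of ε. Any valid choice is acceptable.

Suppose ε > 0. We want δ > 0 such that 0 < |u − 7| < δ implies |(-4u^3 - 4u^2 - 4u - 6) + 1602| < ε.
(-4u^3 - 4u^2 - 4u - 6) + 1602 = -4u^3 - 4u^2 - 4u + 1596 = (u − 7)(-4u^2 - 32u - 228).
So |(-4u^3 - 4u^2 - 4u - 6) + 1602| = |u − 7|·|-4u^2 - 32u - 228|.
Assume first that |u − 7| < 2, so |u| < 9. Then |-4u^2 - 32u - 228| ≤ 4·9^2 + 32·9 + 228 = 840.
Hence |(-4u^3 - 4u^2 - 4u - 6) + 1602| ≤ 840|u − 7| < ε provided |u − 7| < ε/840.
Take δ = min(2, ε/840). Then 0 < |u − 7| < δ gives both |u − 7| < 2 and |u − 7| < ε/840, so |(-4u^3 - 4u^2 - 4u - 6) + 1602| < ε.

δ = min(2, ε/840)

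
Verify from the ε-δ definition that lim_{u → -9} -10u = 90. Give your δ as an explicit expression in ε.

Suppose ε > 0. We need δ > 0 so that 0 < |u + 9| < δ implies |(-10u) − 90| < ε.
Since (-10u) − 90 = -10(u + 9), we have |(-10u) − 90| = 10|u + 9|.
Thus it suffices that |u + 9| < ε/10.
Take δ = ε/10. If 0 < |u + 9| < δ then |(-10u) − 90| = 10|u + 9| < 10·(ε/10) = ε.

δ = ε/10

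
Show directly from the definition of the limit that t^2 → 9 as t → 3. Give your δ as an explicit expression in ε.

δ = min(1, ε/7)

Let ε > 0. We seek δ > 0 with 0 < |t − 3| < δ ⇒ |t^2 − 9| < ε.
Factor: t^2 − 9 = (t − 3)(t + 3), so |t^2 − 9| = |t − 3|·|t + 3|.
Restrict δ ≤ 1. Then |t − 3| < 1 gives |t| < 4, so by the triangle inequality |t + 3| ≤ 4 + 3 = 7.
Hence |t^2 − 9| ≤ 7|t − 3|, which is < ε once |t − 3| < ε/7.
Take δ = min(1, ε/7). If 0 < |t − 3| < δ then both bounds hold and |t^2 − 9| ≤ 7|t − 3| < 7·(ε/7) = ε.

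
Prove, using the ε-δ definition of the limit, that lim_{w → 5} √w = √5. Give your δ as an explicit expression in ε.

δ = min(5, √5·ε)

Let ε > 0 be given. We want δ > 0 such that 0 < |w − 5| < δ implies |√w − √5| < ε.
Multiplying by the conjugate, |√w − √5| = |w − 5|/(√w + √5).
Restrict δ ≤ 5 so that |w − 5| < 5 forces w > 0, and then √w + √5 > √5.
Hence |√w − √5| < |w − 5|/√5, which is < ε once |w − 5| < √5·ε.
Take δ = min(5, √5·ε). If 0 < |w − 5| < δ then w > 0 and |√w − √5| < |w − 5|/√5 < ε.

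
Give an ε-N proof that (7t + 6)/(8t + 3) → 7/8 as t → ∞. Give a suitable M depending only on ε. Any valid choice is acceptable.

Suppose ε > 0. We seek M > 0 such that t > M implies |(7t + 6)/(8t + 3) − (7/8)| < ε.
(7t + 6)/(8t + 3) − (7/8) = (8(7t + 6) − 7(8t + 3)) / (8(8t + 3)) = 27/(8(8t + 3)).
For t > 0 we have 8t + 3 > 8t, so |(7t + 6)/(8t + 3) − (7/8)| = 27/(8(8t + 3)) < 27/(8·8t) = (27/64)/t.
Thus |(7t + 6)/(8t + 3) − (7/8)| < ε whenever t > (27/64)/ε.
Take M = (27/64)/ε. If t > M then |(7t + 6)/(8t + 3) − (7/8)| < (27/64)/t < ε.

M = (27/64)/ε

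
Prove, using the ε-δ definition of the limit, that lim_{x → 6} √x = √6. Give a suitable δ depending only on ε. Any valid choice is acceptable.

δ = min(6, √6·ε)

Let ε > 0 be given. We want δ > 0 such that 0 < |x − 6| < δ implies |√x − √6| < ε.
Rationalise: √x − √6 = (x − 6)/(√x + √6), so |√x − √6| = |x − 6|/(√x + √6).
Restrict δ ≤ 6 so that |x − 6| < 6 forces x > 0, and then √x + √6 > √6.
Hence |√x − √6| < |x − 6|/√6, which is < ε once |x − 6| < √6·ε.
Take δ = min(6, √6·ε). If 0 < |x − 6| < δ then x > 0 and |√x − √6| < |x − 6|/√6 < ε.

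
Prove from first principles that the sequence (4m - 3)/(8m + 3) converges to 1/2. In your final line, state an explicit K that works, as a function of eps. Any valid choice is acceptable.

K = (9/16)/eps

Suppose eps > 0. For m ≥ 1, |(4m - 3)/(8m + 3) − (1/2)| = |-36|/(8(8m + 3)) = 36/(8(8m + 3)).
Since 8m + 3 ≥ 8m for m ≥ 1, this is ≤ 36/(8·8m) = (9/16)/m.
So |(4m - 3)/(8m + 3) − (1/2)| < eps whenever m > (9/16)/eps.
Take K = (9/16)/eps. If m > K then |(4m - 3)/(8m + 3) − (1/2)| ≤ (9/16)/m < eps.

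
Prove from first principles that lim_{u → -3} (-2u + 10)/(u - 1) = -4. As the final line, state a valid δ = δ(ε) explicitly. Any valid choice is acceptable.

δ = min(2, ε)

Suppose ε > 0. We want δ > 0 with 0 < |u + 3| < δ ⇒ |(-2u + 10)/(u - 1) + 4| < ε.
Combining over a common denominator, (-2u + 10)/(u - 1) + 4 = [(-2u + 10)·(-4) − 16·(u - 1)] / [(-4)·(u - 1)] = -8(u + 3) / ((-4)(u - 1)).
So |(-2u + 10)/(u - 1) + 4| = 8|u + 3| / (4·|u − 1|).
Require δ ≤ 2, so |u − 1| ≥ |-4| − |u + 3| > 4 − 2 = 2.
Hence |(-2u + 10)/(u - 1) + 4| < 8|u + 3|/(4·2) = |u + 3|, which is < ε once |u + 3| < ε.
Take δ = min(2, ε). Then 0 < |u + 3| < δ forces both bounds, so |(-2u + 10)/(u - 1) + 4| < ε.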